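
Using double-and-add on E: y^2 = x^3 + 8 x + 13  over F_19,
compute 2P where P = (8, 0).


k = 2 = 10_2 (binary, LSB first: 01)
Double-and-add from P = (8, 0):
  bit 0 = 0: acc unchanged = O
  bit 1 = 1: acc = O + O = O

2P = O


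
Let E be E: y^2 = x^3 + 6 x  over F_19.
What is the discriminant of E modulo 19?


4 a^3 + 27 b^2 = 4*6^3 + 27*0^2 = 864 + 0 = 864
Delta = -16 * (864) = -13824
Delta mod 19 = 8

Delta = 8 (mod 19)


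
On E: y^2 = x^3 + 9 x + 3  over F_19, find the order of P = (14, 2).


Compute successive multiples of P until we hit O:
  1P = (14, 2)
  2P = (14, 17)
  3P = O

ord(P) = 3


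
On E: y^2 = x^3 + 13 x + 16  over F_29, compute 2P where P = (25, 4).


Doubling: s = (3 x1^2 + a) / (2 y1)
s = (3*25^2 + 13) / (2*4) mod 29 = 4
x3 = s^2 - 2 x1 mod 29 = 4^2 - 2*25 = 24
y3 = s (x1 - x3) - y1 mod 29 = 4 * (25 - 24) - 4 = 0

2P = (24, 0)


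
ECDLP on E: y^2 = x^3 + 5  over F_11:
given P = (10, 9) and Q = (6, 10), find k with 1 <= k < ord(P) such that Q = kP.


Enumerate multiples of P until we hit Q = (6, 10):
  1P = (10, 9)
  2P = (6, 10)
Match found at i = 2.

k = 2


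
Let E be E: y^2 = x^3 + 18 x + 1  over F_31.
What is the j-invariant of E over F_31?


Delta = -16(4 a^3 + 27 b^2) mod 31 = 25
-1728 * (4 a)^3 = -1728 * (4*18)^3 mod 31 = 2
j = 2 * 25^(-1) mod 31 = 10

j = 10 (mod 31)


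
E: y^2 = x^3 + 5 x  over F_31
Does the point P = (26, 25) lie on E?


Check whether y^2 = x^3 + 5 x + 0 (mod 31) for (x, y) = (26, 25).
LHS: y^2 = 25^2 mod 31 = 5
RHS: x^3 + 5 x + 0 = 26^3 + 5*26 + 0 mod 31 = 5
LHS = RHS

Yes, on the curve


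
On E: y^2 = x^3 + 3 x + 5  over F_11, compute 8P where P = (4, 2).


k = 8 = 1000_2 (binary, LSB first: 0001)
Double-and-add from P = (4, 2):
  bit 0 = 0: acc unchanged = O
  bit 1 = 0: acc unchanged = O
  bit 2 = 0: acc unchanged = O
  bit 3 = 1: acc = O + (4, 9) = (4, 9)

8P = (4, 9)


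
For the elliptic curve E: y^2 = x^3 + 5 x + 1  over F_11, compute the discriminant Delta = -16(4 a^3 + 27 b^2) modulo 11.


4 a^3 + 27 b^2 = 4*5^3 + 27*1^2 = 500 + 27 = 527
Delta = -16 * (527) = -8432
Delta mod 11 = 5

Delta = 5 (mod 11)


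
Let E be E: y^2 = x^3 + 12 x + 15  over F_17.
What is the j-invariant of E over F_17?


Delta = -16(4 a^3 + 27 b^2) mod 17 = 16
-1728 * (4 a)^3 = -1728 * (4*12)^3 mod 17 = 8
j = 8 * 16^(-1) mod 17 = 9

j = 9 (mod 17)


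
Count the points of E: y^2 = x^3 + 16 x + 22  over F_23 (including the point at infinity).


For each x in F_23, count y with y^2 = x^3 + 16 x + 22 mod 23:
  x = 1: RHS = 16, y in [4, 19]  -> 2 point(s)
  x = 2: RHS = 16, y in [4, 19]  -> 2 point(s)
  x = 4: RHS = 12, y in [9, 14]  -> 2 point(s)
  x = 6: RHS = 12, y in [9, 14]  -> 2 point(s)
  x = 8: RHS = 18, y in [8, 15]  -> 2 point(s)
  x = 10: RHS = 9, y in [3, 20]  -> 2 point(s)
  x = 13: RHS = 12, y in [9, 14]  -> 2 point(s)
  x = 14: RHS = 0, y in [0]  -> 1 point(s)
  x = 15: RHS = 3, y in [7, 16]  -> 2 point(s)
  x = 16: RHS = 4, y in [2, 21]  -> 2 point(s)
  x = 17: RHS = 9, y in [3, 20]  -> 2 point(s)
  x = 18: RHS = 1, y in [1, 22]  -> 2 point(s)
  x = 19: RHS = 9, y in [3, 20]  -> 2 point(s)
  x = 20: RHS = 16, y in [4, 19]  -> 2 point(s)
Affine points: 27. Add the point at infinity: total = 28.

#E(F_23) = 28


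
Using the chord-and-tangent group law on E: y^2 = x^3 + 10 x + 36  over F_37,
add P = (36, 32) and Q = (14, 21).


P != Q, so use the chord formula.
s = (y2 - y1) / (x2 - x1) = (26) / (15) mod 37 = 19
x3 = s^2 - x1 - x2 mod 37 = 19^2 - 36 - 14 = 15
y3 = s (x1 - x3) - y1 mod 37 = 19 * (36 - 15) - 32 = 34

P + Q = (15, 34)


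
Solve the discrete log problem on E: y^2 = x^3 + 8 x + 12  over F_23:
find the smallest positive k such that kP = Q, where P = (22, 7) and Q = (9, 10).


Enumerate multiples of P until we hit Q = (9, 10):
  1P = (22, 7)
  2P = (14, 19)
  3P = (18, 10)
  4P = (8, 17)
  5P = (9, 10)
Match found at i = 5.

k = 5


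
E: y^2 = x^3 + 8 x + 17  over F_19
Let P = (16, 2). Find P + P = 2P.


Doubling: s = (3 x1^2 + a) / (2 y1)
s = (3*16^2 + 8) / (2*2) mod 19 = 4
x3 = s^2 - 2 x1 mod 19 = 4^2 - 2*16 = 3
y3 = s (x1 - x3) - y1 mod 19 = 4 * (16 - 3) - 2 = 12

2P = (3, 12)


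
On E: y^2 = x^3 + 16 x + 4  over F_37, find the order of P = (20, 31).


Compute successive multiples of P until we hit O:
  1P = (20, 31)
  2P = (0, 2)
  3P = (29, 17)
  4P = (16, 8)
  5P = (4, 24)
  6P = (9, 27)
  7P = (17, 34)
  8P = (1, 24)
  ... (continuing to 44P)
  44P = O

ord(P) = 44


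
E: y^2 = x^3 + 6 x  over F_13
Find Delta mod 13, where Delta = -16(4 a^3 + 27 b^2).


4 a^3 + 27 b^2 = 4*6^3 + 27*0^2 = 864 + 0 = 864
Delta = -16 * (864) = -13824
Delta mod 13 = 8

Delta = 8 (mod 13)


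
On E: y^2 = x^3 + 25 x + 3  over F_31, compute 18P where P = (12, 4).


k = 18 = 10010_2 (binary, LSB first: 01001)
Double-and-add from P = (12, 4):
  bit 0 = 0: acc unchanged = O
  bit 1 = 1: acc = O + (8, 23) = (8, 23)
  bit 2 = 0: acc unchanged = (8, 23)
  bit 3 = 0: acc unchanged = (8, 23)
  bit 4 = 1: acc = (8, 23) + (30, 15) = (29, 10)

18P = (29, 10)


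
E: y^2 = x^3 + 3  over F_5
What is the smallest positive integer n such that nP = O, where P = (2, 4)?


Compute successive multiples of P until we hit O:
  1P = (2, 4)
  2P = (2, 1)
  3P = O

ord(P) = 3


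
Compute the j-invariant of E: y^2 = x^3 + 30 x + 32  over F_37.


Delta = -16(4 a^3 + 27 b^2) mod 37 = 15
-1728 * (4 a)^3 = -1728 * (4*30)^3 mod 37 = 27
j = 27 * 15^(-1) mod 37 = 24

j = 24 (mod 37)


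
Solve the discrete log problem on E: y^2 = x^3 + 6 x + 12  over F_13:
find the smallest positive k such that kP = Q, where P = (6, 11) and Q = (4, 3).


Enumerate multiples of P until we hit Q = (4, 3):
  1P = (6, 11)
  2P = (4, 10)
  3P = (0, 5)
  4P = (8, 0)
  5P = (0, 8)
  6P = (4, 3)
Match found at i = 6.

k = 6


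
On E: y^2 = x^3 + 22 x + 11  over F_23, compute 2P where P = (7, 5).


Doubling: s = (3 x1^2 + a) / (2 y1)
s = (3*7^2 + 22) / (2*5) mod 23 = 10
x3 = s^2 - 2 x1 mod 23 = 10^2 - 2*7 = 17
y3 = s (x1 - x3) - y1 mod 23 = 10 * (7 - 17) - 5 = 10

2P = (17, 10)


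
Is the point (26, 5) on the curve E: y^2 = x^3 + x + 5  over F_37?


Check whether y^2 = x^3 + 1 x + 5 (mod 37) for (x, y) = (26, 5).
LHS: y^2 = 5^2 mod 37 = 25
RHS: x^3 + 1 x + 5 = 26^3 + 1*26 + 5 mod 37 = 32
LHS != RHS

No, not on the curve


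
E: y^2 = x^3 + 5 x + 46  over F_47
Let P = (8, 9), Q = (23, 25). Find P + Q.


P != Q, so use the chord formula.
s = (y2 - y1) / (x2 - x1) = (16) / (15) mod 47 = 23
x3 = s^2 - x1 - x2 mod 47 = 23^2 - 8 - 23 = 28
y3 = s (x1 - x3) - y1 mod 47 = 23 * (8 - 28) - 9 = 1

P + Q = (28, 1)


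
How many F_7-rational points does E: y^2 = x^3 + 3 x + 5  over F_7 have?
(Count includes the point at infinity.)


For each x in F_7, count y with y^2 = x^3 + 3 x + 5 mod 7:
  x = 1: RHS = 2, y in [3, 4]  -> 2 point(s)
  x = 4: RHS = 4, y in [2, 5]  -> 2 point(s)
  x = 6: RHS = 1, y in [1, 6]  -> 2 point(s)
Affine points: 6. Add the point at infinity: total = 7.

#E(F_7) = 7


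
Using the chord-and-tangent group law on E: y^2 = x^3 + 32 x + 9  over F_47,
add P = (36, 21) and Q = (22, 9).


P != Q, so use the chord formula.
s = (y2 - y1) / (x2 - x1) = (35) / (33) mod 47 = 21
x3 = s^2 - x1 - x2 mod 47 = 21^2 - 36 - 22 = 7
y3 = s (x1 - x3) - y1 mod 47 = 21 * (36 - 7) - 21 = 24

P + Q = (7, 24)


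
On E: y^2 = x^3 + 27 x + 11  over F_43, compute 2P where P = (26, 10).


Doubling: s = (3 x1^2 + a) / (2 y1)
s = (3*26^2 + 27) / (2*10) mod 43 = 6
x3 = s^2 - 2 x1 mod 43 = 6^2 - 2*26 = 27
y3 = s (x1 - x3) - y1 mod 43 = 6 * (26 - 27) - 10 = 27

2P = (27, 27)


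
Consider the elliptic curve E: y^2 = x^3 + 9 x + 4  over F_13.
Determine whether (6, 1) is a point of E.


Check whether y^2 = x^3 + 9 x + 4 (mod 13) for (x, y) = (6, 1).
LHS: y^2 = 1^2 mod 13 = 1
RHS: x^3 + 9 x + 4 = 6^3 + 9*6 + 4 mod 13 = 1
LHS = RHS

Yes, on the curve


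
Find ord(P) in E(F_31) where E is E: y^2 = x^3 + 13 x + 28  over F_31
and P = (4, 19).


Compute successive multiples of P until we hit O:
  1P = (4, 19)
  2P = (11, 13)
  3P = (18, 24)
  4P = (27, 6)
  5P = (7, 11)
  6P = (3, 30)
  7P = (21, 13)
  8P = (22, 22)
  ... (continuing to 20P)
  20P = O

ord(P) = 20


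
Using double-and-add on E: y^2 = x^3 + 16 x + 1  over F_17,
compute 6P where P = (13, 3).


k = 6 = 110_2 (binary, LSB first: 011)
Double-and-add from P = (13, 3):
  bit 0 = 0: acc unchanged = O
  bit 1 = 1: acc = O + (16, 16) = (16, 16)
  bit 2 = 1: acc = (16, 16) + (3, 5) = (13, 14)

6P = (13, 14)


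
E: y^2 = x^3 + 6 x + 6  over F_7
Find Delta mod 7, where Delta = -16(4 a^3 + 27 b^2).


4 a^3 + 27 b^2 = 4*6^3 + 27*6^2 = 864 + 972 = 1836
Delta = -16 * (1836) = -29376
Delta mod 7 = 3

Delta = 3 (mod 7)


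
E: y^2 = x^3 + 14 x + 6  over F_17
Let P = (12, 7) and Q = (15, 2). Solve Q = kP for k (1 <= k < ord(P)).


Enumerate multiples of P until we hit Q = (15, 2):
  1P = (12, 7)
  2P = (8, 16)
  3P = (1, 15)
  4P = (2, 12)
  5P = (16, 12)
  6P = (15, 2)
Match found at i = 6.

k = 6


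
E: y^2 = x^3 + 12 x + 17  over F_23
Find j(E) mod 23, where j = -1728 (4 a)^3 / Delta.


Delta = -16(4 a^3 + 27 b^2) mod 23 = 11
-1728 * (4 a)^3 = -1728 * (4*12)^3 mod 23 = 22
j = 22 * 11^(-1) mod 23 = 2

j = 2 (mod 23)


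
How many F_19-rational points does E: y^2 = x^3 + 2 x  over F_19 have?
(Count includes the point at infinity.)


For each x in F_19, count y with y^2 = x^3 + 2 x + 0 mod 19:
  x = 0: RHS = 0, y in [0]  -> 1 point(s)
  x = 6: RHS = 0, y in [0]  -> 1 point(s)
  x = 9: RHS = 6, y in [5, 14]  -> 2 point(s)
  x = 11: RHS = 4, y in [2, 17]  -> 2 point(s)
  x = 12: RHS = 4, y in [2, 17]  -> 2 point(s)
  x = 13: RHS = 0, y in [0]  -> 1 point(s)
  x = 14: RHS = 17, y in [6, 13]  -> 2 point(s)
  x = 15: RHS = 4, y in [2, 17]  -> 2 point(s)
  x = 16: RHS = 5, y in [9, 10]  -> 2 point(s)
  x = 17: RHS = 7, y in [8, 11]  -> 2 point(s)
  x = 18: RHS = 16, y in [4, 15]  -> 2 point(s)
Affine points: 19. Add the point at infinity: total = 20.

#E(F_19) = 20


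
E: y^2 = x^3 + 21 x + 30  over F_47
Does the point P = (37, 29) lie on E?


Check whether y^2 = x^3 + 21 x + 30 (mod 47) for (x, y) = (37, 29).
LHS: y^2 = 29^2 mod 47 = 42
RHS: x^3 + 21 x + 30 = 37^3 + 21*37 + 30 mod 47 = 42
LHS = RHS

Yes, on the curve


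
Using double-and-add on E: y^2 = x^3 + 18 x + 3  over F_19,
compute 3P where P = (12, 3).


k = 3 = 11_2 (binary, LSB first: 11)
Double-and-add from P = (12, 3):
  bit 0 = 1: acc = O + (12, 3) = (12, 3)
  bit 1 = 1: acc = (12, 3) + (15, 0) = (12, 16)

3P = (12, 16)


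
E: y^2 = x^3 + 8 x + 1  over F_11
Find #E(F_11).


For each x in F_11, count y with y^2 = x^3 + 8 x + 1 mod 11:
  x = 0: RHS = 1, y in [1, 10]  -> 2 point(s)
  x = 2: RHS = 3, y in [5, 6]  -> 2 point(s)
  x = 4: RHS = 9, y in [3, 8]  -> 2 point(s)
  x = 5: RHS = 1, y in [1, 10]  -> 2 point(s)
  x = 6: RHS = 1, y in [1, 10]  -> 2 point(s)
  x = 7: RHS = 4, y in [2, 9]  -> 2 point(s)
  x = 8: RHS = 5, y in [4, 7]  -> 2 point(s)
  x = 10: RHS = 3, y in [5, 6]  -> 2 point(s)
Affine points: 16. Add the point at infinity: total = 17.

#E(F_11) = 17


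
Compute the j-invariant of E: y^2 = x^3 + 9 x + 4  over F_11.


Delta = -16(4 a^3 + 27 b^2) mod 11 = 2
-1728 * (4 a)^3 = -1728 * (4*9)^3 mod 11 = 6
j = 6 * 2^(-1) mod 11 = 3

j = 3 (mod 11)


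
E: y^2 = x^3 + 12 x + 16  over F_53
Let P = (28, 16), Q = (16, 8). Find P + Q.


P != Q, so use the chord formula.
s = (y2 - y1) / (x2 - x1) = (45) / (41) mod 53 = 36
x3 = s^2 - x1 - x2 mod 53 = 36^2 - 28 - 16 = 33
y3 = s (x1 - x3) - y1 mod 53 = 36 * (28 - 33) - 16 = 16

P + Q = (33, 16)


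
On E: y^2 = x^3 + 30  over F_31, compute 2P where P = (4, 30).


Doubling: s = (3 x1^2 + a) / (2 y1)
s = (3*4^2 + 0) / (2*30) mod 31 = 7
x3 = s^2 - 2 x1 mod 31 = 7^2 - 2*4 = 10
y3 = s (x1 - x3) - y1 mod 31 = 7 * (4 - 10) - 30 = 21

2P = (10, 21)


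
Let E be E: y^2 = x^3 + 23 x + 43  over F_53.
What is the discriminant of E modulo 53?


4 a^3 + 27 b^2 = 4*23^3 + 27*43^2 = 48668 + 49923 = 98591
Delta = -16 * (98591) = -1577456
Delta mod 53 = 36

Delta = 36 (mod 53)


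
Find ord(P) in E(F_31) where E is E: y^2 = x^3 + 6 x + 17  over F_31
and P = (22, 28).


Compute successive multiples of P until we hit O:
  1P = (22, 28)
  2P = (12, 22)
  3P = (11, 22)
  4P = (17, 17)
  5P = (8, 9)
  6P = (3, 0)
  7P = (8, 22)
  8P = (17, 14)
  ... (continuing to 12P)
  12P = O

ord(P) = 12


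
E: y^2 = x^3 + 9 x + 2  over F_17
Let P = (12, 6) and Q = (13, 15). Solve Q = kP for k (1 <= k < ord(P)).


Enumerate multiples of P until we hit Q = (13, 15):
  1P = (12, 6)
  2P = (8, 5)
  3P = (13, 15)
Match found at i = 3.

k = 3


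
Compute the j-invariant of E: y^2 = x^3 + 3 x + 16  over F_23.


Delta = -16(4 a^3 + 27 b^2) mod 23 = 12
-1728 * (4 a)^3 = -1728 * (4*3)^3 mod 23 = 14
j = 14 * 12^(-1) mod 23 = 5

j = 5 (mod 23)


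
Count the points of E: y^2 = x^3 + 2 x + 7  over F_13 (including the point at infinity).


For each x in F_13, count y with y^2 = x^3 + 2 x + 7 mod 13:
  x = 1: RHS = 10, y in [6, 7]  -> 2 point(s)
  x = 3: RHS = 1, y in [1, 12]  -> 2 point(s)
  x = 4: RHS = 1, y in [1, 12]  -> 2 point(s)
  x = 5: RHS = 12, y in [5, 8]  -> 2 point(s)
  x = 6: RHS = 1, y in [1, 12]  -> 2 point(s)
  x = 7: RHS = 0, y in [0]  -> 1 point(s)
  x = 9: RHS = 0, y in [0]  -> 1 point(s)
  x = 10: RHS = 0, y in [0]  -> 1 point(s)
  x = 12: RHS = 4, y in [2, 11]  -> 2 point(s)
Affine points: 15. Add the point at infinity: total = 16.

#E(F_13) = 16


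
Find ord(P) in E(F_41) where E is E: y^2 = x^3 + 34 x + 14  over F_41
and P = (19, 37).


Compute successive multiples of P until we hit O:
  1P = (19, 37)
  2P = (2, 34)
  3P = (4, 38)
  4P = (16, 12)
  5P = (39, 15)
  6P = (33, 3)
  7P = (20, 24)
  8P = (7, 12)
  ... (continuing to 47P)
  47P = O

ord(P) = 47


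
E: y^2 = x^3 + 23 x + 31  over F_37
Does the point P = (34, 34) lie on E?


Check whether y^2 = x^3 + 23 x + 31 (mod 37) for (x, y) = (34, 34).
LHS: y^2 = 34^2 mod 37 = 9
RHS: x^3 + 23 x + 31 = 34^3 + 23*34 + 31 mod 37 = 9
LHS = RHS

Yes, on the curve


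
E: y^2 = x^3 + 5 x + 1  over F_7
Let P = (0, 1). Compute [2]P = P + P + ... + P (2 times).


k = 2 = 10_2 (binary, LSB first: 01)
Double-and-add from P = (0, 1):
  bit 0 = 0: acc unchanged = O
  bit 1 = 1: acc = O + (1, 0) = (1, 0)

2P = (1, 0)


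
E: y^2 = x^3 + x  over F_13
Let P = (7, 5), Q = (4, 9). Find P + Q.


P != Q, so use the chord formula.
s = (y2 - y1) / (x2 - x1) = (4) / (10) mod 13 = 3
x3 = s^2 - x1 - x2 mod 13 = 3^2 - 7 - 4 = 11
y3 = s (x1 - x3) - y1 mod 13 = 3 * (7 - 11) - 5 = 9

P + Q = (11, 9)


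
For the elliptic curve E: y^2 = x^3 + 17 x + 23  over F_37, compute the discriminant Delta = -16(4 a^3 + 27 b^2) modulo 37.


4 a^3 + 27 b^2 = 4*17^3 + 27*23^2 = 19652 + 14283 = 33935
Delta = -16 * (33935) = -542960
Delta mod 37 = 15

Delta = 15 (mod 37)


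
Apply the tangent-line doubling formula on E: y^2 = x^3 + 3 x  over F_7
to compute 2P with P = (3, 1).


Doubling: s = (3 x1^2 + a) / (2 y1)
s = (3*3^2 + 3) / (2*1) mod 7 = 1
x3 = s^2 - 2 x1 mod 7 = 1^2 - 2*3 = 2
y3 = s (x1 - x3) - y1 mod 7 = 1 * (3 - 2) - 1 = 0

2P = (2, 0)


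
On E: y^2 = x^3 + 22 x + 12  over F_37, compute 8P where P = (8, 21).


k = 8 = 1000_2 (binary, LSB first: 0001)
Double-and-add from P = (8, 21):
  bit 0 = 0: acc unchanged = O
  bit 1 = 0: acc unchanged = O
  bit 2 = 0: acc unchanged = O
  bit 3 = 1: acc = O + (35, 16) = (35, 16)

8P = (35, 16)


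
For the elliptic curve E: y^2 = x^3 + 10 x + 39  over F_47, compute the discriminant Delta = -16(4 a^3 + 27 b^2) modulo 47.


4 a^3 + 27 b^2 = 4*10^3 + 27*39^2 = 4000 + 41067 = 45067
Delta = -16 * (45067) = -721072
Delta mod 47 = 2

Delta = 2 (mod 47)


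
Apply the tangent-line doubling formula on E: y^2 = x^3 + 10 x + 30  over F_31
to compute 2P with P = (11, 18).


Doubling: s = (3 x1^2 + a) / (2 y1)
s = (3*11^2 + 10) / (2*18) mod 31 = 25
x3 = s^2 - 2 x1 mod 31 = 25^2 - 2*11 = 14
y3 = s (x1 - x3) - y1 mod 31 = 25 * (11 - 14) - 18 = 0

2P = (14, 0)


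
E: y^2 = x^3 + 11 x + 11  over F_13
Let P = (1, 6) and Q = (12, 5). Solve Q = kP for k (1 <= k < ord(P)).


Enumerate multiples of P until we hit Q = (12, 5):
  1P = (1, 6)
  2P = (12, 5)
Match found at i = 2.

k = 2


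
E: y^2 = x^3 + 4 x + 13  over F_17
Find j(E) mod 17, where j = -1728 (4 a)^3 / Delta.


Delta = -16(4 a^3 + 27 b^2) mod 17 = 8
-1728 * (4 a)^3 = -1728 * (4*4)^3 mod 17 = 11
j = 11 * 8^(-1) mod 17 = 12

j = 12 (mod 17)


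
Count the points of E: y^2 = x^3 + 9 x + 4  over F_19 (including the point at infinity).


For each x in F_19, count y with y^2 = x^3 + 9 x + 4 mod 19:
  x = 0: RHS = 4, y in [2, 17]  -> 2 point(s)
  x = 2: RHS = 11, y in [7, 12]  -> 2 point(s)
  x = 3: RHS = 1, y in [1, 18]  -> 2 point(s)
  x = 4: RHS = 9, y in [3, 16]  -> 2 point(s)
  x = 7: RHS = 11, y in [7, 12]  -> 2 point(s)
  x = 9: RHS = 16, y in [4, 15]  -> 2 point(s)
  x = 10: RHS = 11, y in [7, 12]  -> 2 point(s)
  x = 11: RHS = 9, y in [3, 16]  -> 2 point(s)
  x = 12: RHS = 16, y in [4, 15]  -> 2 point(s)
  x = 13: RHS = 0, y in [0]  -> 1 point(s)
  x = 14: RHS = 5, y in [9, 10]  -> 2 point(s)
  x = 16: RHS = 7, y in [8, 11]  -> 2 point(s)
  x = 17: RHS = 16, y in [4, 15]  -> 2 point(s)
Affine points: 25. Add the point at infinity: total = 26.

#E(F_19) = 26


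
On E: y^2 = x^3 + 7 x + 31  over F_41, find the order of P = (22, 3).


Compute successive multiples of P until we hit O:
  1P = (22, 3)
  2P = (13, 33)
  3P = (8, 5)
  4P = (6, 24)
  5P = (12, 30)
  6P = (27, 31)
  7P = (25, 13)
  8P = (37, 29)
  ... (continuing to 25P)
  25P = O

ord(P) = 25


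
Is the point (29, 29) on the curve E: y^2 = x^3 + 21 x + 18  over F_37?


Check whether y^2 = x^3 + 21 x + 18 (mod 37) for (x, y) = (29, 29).
LHS: y^2 = 29^2 mod 37 = 27
RHS: x^3 + 21 x + 18 = 29^3 + 21*29 + 18 mod 37 = 4
LHS != RHS

No, not on the curve


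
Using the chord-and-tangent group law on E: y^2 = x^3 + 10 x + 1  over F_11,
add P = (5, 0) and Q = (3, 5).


P != Q, so use the chord formula.
s = (y2 - y1) / (x2 - x1) = (5) / (9) mod 11 = 3
x3 = s^2 - x1 - x2 mod 11 = 3^2 - 5 - 3 = 1
y3 = s (x1 - x3) - y1 mod 11 = 3 * (5 - 1) - 0 = 1

P + Q = (1, 1)


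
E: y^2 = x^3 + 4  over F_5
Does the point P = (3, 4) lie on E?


Check whether y^2 = x^3 + 0 x + 4 (mod 5) for (x, y) = (3, 4).
LHS: y^2 = 4^2 mod 5 = 1
RHS: x^3 + 0 x + 4 = 3^3 + 0*3 + 4 mod 5 = 1
LHS = RHS

Yes, on the curve


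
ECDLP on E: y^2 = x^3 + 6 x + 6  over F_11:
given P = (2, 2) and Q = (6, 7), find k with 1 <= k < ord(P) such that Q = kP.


Enumerate multiples of P until we hit Q = (6, 7):
  1P = (2, 2)
  2P = (8, 4)
  3P = (6, 4)
  4P = (6, 7)
Match found at i = 4.

k = 4


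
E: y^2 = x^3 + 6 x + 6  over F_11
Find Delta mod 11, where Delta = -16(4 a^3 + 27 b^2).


4 a^3 + 27 b^2 = 4*6^3 + 27*6^2 = 864 + 972 = 1836
Delta = -16 * (1836) = -29376
Delta mod 11 = 5

Delta = 5 (mod 11)


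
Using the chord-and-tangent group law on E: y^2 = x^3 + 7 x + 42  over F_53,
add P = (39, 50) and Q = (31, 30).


P != Q, so use the chord formula.
s = (y2 - y1) / (x2 - x1) = (33) / (45) mod 53 = 29
x3 = s^2 - x1 - x2 mod 53 = 29^2 - 39 - 31 = 29
y3 = s (x1 - x3) - y1 mod 53 = 29 * (39 - 29) - 50 = 28

P + Q = (29, 28)


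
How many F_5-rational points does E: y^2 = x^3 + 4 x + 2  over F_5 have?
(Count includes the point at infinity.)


For each x in F_5, count y with y^2 = x^3 + 4 x + 2 mod 5:
  x = 3: RHS = 1, y in [1, 4]  -> 2 point(s)
Affine points: 2. Add the point at infinity: total = 3.

#E(F_5) = 3


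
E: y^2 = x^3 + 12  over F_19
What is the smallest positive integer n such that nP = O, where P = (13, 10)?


Compute successive multiples of P until we hit O:
  1P = (13, 10)
  2P = (10, 10)
  3P = (15, 9)
  4P = (15, 10)
  5P = (10, 9)
  6P = (13, 9)
  7P = O

ord(P) = 7


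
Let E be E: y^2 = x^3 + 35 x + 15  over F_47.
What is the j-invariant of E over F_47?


Delta = -16(4 a^3 + 27 b^2) mod 47 = 44
-1728 * (4 a)^3 = -1728 * (4*35)^3 mod 47 = 36
j = 36 * 44^(-1) mod 47 = 35

j = 35 (mod 47)


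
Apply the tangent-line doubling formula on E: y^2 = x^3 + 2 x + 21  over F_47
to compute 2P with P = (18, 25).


Doubling: s = (3 x1^2 + a) / (2 y1)
s = (3*18^2 + 2) / (2*25) mod 47 = 27
x3 = s^2 - 2 x1 mod 47 = 27^2 - 2*18 = 35
y3 = s (x1 - x3) - y1 mod 47 = 27 * (18 - 35) - 25 = 33

2P = (35, 33)


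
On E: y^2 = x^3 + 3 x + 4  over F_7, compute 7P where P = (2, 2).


k = 7 = 111_2 (binary, LSB first: 111)
Double-and-add from P = (2, 2):
  bit 0 = 1: acc = O + (2, 2) = (2, 2)
  bit 1 = 1: acc = (2, 2) + (0, 2) = (5, 5)
  bit 2 = 1: acc = (5, 5) + (1, 6) = (5, 2)

7P = (5, 2)


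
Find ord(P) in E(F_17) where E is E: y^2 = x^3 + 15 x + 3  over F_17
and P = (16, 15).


Compute successive multiples of P until we hit O:
  1P = (16, 15)
  2P = (1, 11)
  3P = (4, 12)
  4P = (13, 7)
  5P = (14, 13)
  6P = (5, 13)
  7P = (15, 13)
  8P = (7, 3)
  ... (continuing to 18P)
  18P = O

ord(P) = 18


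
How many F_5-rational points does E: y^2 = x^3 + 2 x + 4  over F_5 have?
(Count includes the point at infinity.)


For each x in F_5, count y with y^2 = x^3 + 2 x + 4 mod 5:
  x = 0: RHS = 4, y in [2, 3]  -> 2 point(s)
  x = 2: RHS = 1, y in [1, 4]  -> 2 point(s)
  x = 4: RHS = 1, y in [1, 4]  -> 2 point(s)
Affine points: 6. Add the point at infinity: total = 7.

#E(F_5) = 7


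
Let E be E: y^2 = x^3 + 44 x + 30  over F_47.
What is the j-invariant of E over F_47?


Delta = -16(4 a^3 + 27 b^2) mod 47 = 20
-1728 * (4 a)^3 = -1728 * (4*44)^3 mod 47 = 27
j = 27 * 20^(-1) mod 47 = 46

j = 46 (mod 47)


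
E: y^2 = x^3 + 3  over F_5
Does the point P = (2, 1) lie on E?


Check whether y^2 = x^3 + 0 x + 3 (mod 5) for (x, y) = (2, 1).
LHS: y^2 = 1^2 mod 5 = 1
RHS: x^3 + 0 x + 3 = 2^3 + 0*2 + 3 mod 5 = 1
LHS = RHS

Yes, on the curve


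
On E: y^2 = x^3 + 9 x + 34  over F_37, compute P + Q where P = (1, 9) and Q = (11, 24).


P != Q, so use the chord formula.
s = (y2 - y1) / (x2 - x1) = (15) / (10) mod 37 = 20
x3 = s^2 - x1 - x2 mod 37 = 20^2 - 1 - 11 = 18
y3 = s (x1 - x3) - y1 mod 37 = 20 * (1 - 18) - 9 = 21

P + Q = (18, 21)


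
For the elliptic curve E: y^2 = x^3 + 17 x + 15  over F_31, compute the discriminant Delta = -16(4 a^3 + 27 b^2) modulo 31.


4 a^3 + 27 b^2 = 4*17^3 + 27*15^2 = 19652 + 6075 = 25727
Delta = -16 * (25727) = -411632
Delta mod 31 = 17

Delta = 17 (mod 31)


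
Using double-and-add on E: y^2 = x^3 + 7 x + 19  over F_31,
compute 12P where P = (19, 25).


k = 12 = 1100_2 (binary, LSB first: 0011)
Double-and-add from P = (19, 25):
  bit 0 = 0: acc unchanged = O
  bit 1 = 0: acc unchanged = O
  bit 2 = 1: acc = O + (12, 23) = (12, 23)
  bit 3 = 1: acc = (12, 23) + (14, 28) = (19, 6)

12P = (19, 6)


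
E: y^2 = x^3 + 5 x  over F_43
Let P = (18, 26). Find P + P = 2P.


Doubling: s = (3 x1^2 + a) / (2 y1)
s = (3*18^2 + 5) / (2*26) mod 43 = 13
x3 = s^2 - 2 x1 mod 43 = 13^2 - 2*18 = 4
y3 = s (x1 - x3) - y1 mod 43 = 13 * (18 - 4) - 26 = 27

2P = (4, 27)


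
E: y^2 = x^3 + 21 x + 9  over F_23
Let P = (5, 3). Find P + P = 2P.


Doubling: s = (3 x1^2 + a) / (2 y1)
s = (3*5^2 + 21) / (2*3) mod 23 = 16
x3 = s^2 - 2 x1 mod 23 = 16^2 - 2*5 = 16
y3 = s (x1 - x3) - y1 mod 23 = 16 * (5 - 16) - 3 = 5

2P = (16, 5)


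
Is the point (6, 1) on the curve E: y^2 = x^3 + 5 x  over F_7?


Check whether y^2 = x^3 + 5 x + 0 (mod 7) for (x, y) = (6, 1).
LHS: y^2 = 1^2 mod 7 = 1
RHS: x^3 + 5 x + 0 = 6^3 + 5*6 + 0 mod 7 = 1
LHS = RHS

Yes, on the curve


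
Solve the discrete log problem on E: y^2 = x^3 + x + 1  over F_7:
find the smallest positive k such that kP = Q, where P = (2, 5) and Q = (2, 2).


Enumerate multiples of P until we hit Q = (2, 2):
  1P = (2, 5)
  2P = (0, 6)
  3P = (0, 1)
  4P = (2, 2)
Match found at i = 4.

k = 4


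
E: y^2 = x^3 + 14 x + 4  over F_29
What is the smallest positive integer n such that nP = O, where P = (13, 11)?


Compute successive multiples of P until we hit O:
  1P = (13, 11)
  2P = (19, 13)
  3P = (10, 19)
  4P = (26, 14)
  5P = (23, 9)
  6P = (0, 27)
  7P = (17, 14)
  8P = (5, 24)
  ... (continuing to 20P)
  20P = O

ord(P) = 20


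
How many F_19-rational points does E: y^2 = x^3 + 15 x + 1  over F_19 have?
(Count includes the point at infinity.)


For each x in F_19, count y with y^2 = x^3 + 15 x + 1 mod 19:
  x = 0: RHS = 1, y in [1, 18]  -> 2 point(s)
  x = 1: RHS = 17, y in [6, 13]  -> 2 point(s)
  x = 2: RHS = 1, y in [1, 18]  -> 2 point(s)
  x = 3: RHS = 16, y in [4, 15]  -> 2 point(s)
  x = 4: RHS = 11, y in [7, 12]  -> 2 point(s)
  x = 5: RHS = 11, y in [7, 12]  -> 2 point(s)
  x = 8: RHS = 6, y in [5, 14]  -> 2 point(s)
  x = 10: RHS = 11, y in [7, 12]  -> 2 point(s)
  x = 12: RHS = 9, y in [3, 16]  -> 2 point(s)
  x = 16: RHS = 5, y in [9, 10]  -> 2 point(s)
  x = 17: RHS = 1, y in [1, 18]  -> 2 point(s)
  x = 18: RHS = 4, y in [2, 17]  -> 2 point(s)
Affine points: 24. Add the point at infinity: total = 25.

#E(F_19) = 25


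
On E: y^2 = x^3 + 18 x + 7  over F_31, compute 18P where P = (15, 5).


k = 18 = 10010_2 (binary, LSB first: 01001)
Double-and-add from P = (15, 5):
  bit 0 = 0: acc unchanged = O
  bit 1 = 1: acc = O + (5, 6) = (5, 6)
  bit 2 = 0: acc unchanged = (5, 6)
  bit 3 = 0: acc unchanged = (5, 6)
  bit 4 = 1: acc = (5, 6) + (29, 26) = (2, 12)

18P = (2, 12)


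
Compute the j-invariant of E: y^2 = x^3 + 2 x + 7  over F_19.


Delta = -16(4 a^3 + 27 b^2) mod 19 = 18
-1728 * (4 a)^3 = -1728 * (4*2)^3 mod 19 = 18
j = 18 * 18^(-1) mod 19 = 1

j = 1 (mod 19)


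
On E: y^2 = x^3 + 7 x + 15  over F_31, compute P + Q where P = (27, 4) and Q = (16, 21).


P != Q, so use the chord formula.
s = (y2 - y1) / (x2 - x1) = (17) / (20) mod 31 = 21
x3 = s^2 - x1 - x2 mod 31 = 21^2 - 27 - 16 = 26
y3 = s (x1 - x3) - y1 mod 31 = 21 * (27 - 26) - 4 = 17

P + Q = (26, 17)


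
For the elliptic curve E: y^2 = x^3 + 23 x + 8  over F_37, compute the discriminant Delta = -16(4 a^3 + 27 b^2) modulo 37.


4 a^3 + 27 b^2 = 4*23^3 + 27*8^2 = 48668 + 1728 = 50396
Delta = -16 * (50396) = -806336
Delta mod 37 = 5

Delta = 5 (mod 37)


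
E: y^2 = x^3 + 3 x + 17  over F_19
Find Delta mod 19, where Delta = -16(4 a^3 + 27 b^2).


4 a^3 + 27 b^2 = 4*3^3 + 27*17^2 = 108 + 7803 = 7911
Delta = -16 * (7911) = -126576
Delta mod 19 = 2

Delta = 2 (mod 19)


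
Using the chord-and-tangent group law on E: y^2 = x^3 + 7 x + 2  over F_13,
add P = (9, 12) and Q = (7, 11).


P != Q, so use the chord formula.
s = (y2 - y1) / (x2 - x1) = (12) / (11) mod 13 = 7
x3 = s^2 - x1 - x2 mod 13 = 7^2 - 9 - 7 = 7
y3 = s (x1 - x3) - y1 mod 13 = 7 * (9 - 7) - 12 = 2

P + Q = (7, 2)


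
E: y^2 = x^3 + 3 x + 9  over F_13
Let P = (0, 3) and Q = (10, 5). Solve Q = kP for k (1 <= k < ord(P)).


Enumerate multiples of P until we hit Q = (10, 5):
  1P = (0, 3)
  2P = (10, 5)
Match found at i = 2.

k = 2


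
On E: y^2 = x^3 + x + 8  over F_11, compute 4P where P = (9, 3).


k = 4 = 100_2 (binary, LSB first: 001)
Double-and-add from P = (9, 3):
  bit 0 = 0: acc unchanged = O
  bit 1 = 0: acc unchanged = O
  bit 2 = 1: acc = O + (9, 3) = (9, 3)

4P = (9, 3)


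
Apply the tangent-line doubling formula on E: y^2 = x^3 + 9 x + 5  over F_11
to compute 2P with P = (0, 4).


Doubling: s = (3 x1^2 + a) / (2 y1)
s = (3*0^2 + 9) / (2*4) mod 11 = 8
x3 = s^2 - 2 x1 mod 11 = 8^2 - 2*0 = 9
y3 = s (x1 - x3) - y1 mod 11 = 8 * (0 - 9) - 4 = 1

2P = (9, 1)


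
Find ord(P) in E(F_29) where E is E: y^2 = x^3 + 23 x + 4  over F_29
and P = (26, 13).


Compute successive multiples of P until we hit O:
  1P = (26, 13)
  2P = (26, 16)
  3P = O

ord(P) = 3


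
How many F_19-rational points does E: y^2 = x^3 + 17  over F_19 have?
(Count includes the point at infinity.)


For each x in F_19, count y with y^2 = x^3 + 0 x + 17 mod 19:
  x = 0: RHS = 17, y in [6, 13]  -> 2 point(s)
  x = 2: RHS = 6, y in [5, 14]  -> 2 point(s)
  x = 3: RHS = 6, y in [5, 14]  -> 2 point(s)
  x = 4: RHS = 5, y in [9, 10]  -> 2 point(s)
  x = 5: RHS = 9, y in [3, 16]  -> 2 point(s)
  x = 6: RHS = 5, y in [9, 10]  -> 2 point(s)
  x = 8: RHS = 16, y in [4, 15]  -> 2 point(s)
  x = 9: RHS = 5, y in [9, 10]  -> 2 point(s)
  x = 12: RHS = 16, y in [4, 15]  -> 2 point(s)
  x = 14: RHS = 6, y in [5, 14]  -> 2 point(s)
  x = 16: RHS = 9, y in [3, 16]  -> 2 point(s)
  x = 17: RHS = 9, y in [3, 16]  -> 2 point(s)
  x = 18: RHS = 16, y in [4, 15]  -> 2 point(s)
Affine points: 26. Add the point at infinity: total = 27.

#E(F_19) = 27


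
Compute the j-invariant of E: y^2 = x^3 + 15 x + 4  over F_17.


Delta = -16(4 a^3 + 27 b^2) mod 17 = 9
-1728 * (4 a)^3 = -1728 * (4*15)^3 mod 17 = 5
j = 5 * 9^(-1) mod 17 = 10

j = 10 (mod 17)


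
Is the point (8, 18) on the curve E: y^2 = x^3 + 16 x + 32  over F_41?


Check whether y^2 = x^3 + 16 x + 32 (mod 41) for (x, y) = (8, 18).
LHS: y^2 = 18^2 mod 41 = 37
RHS: x^3 + 16 x + 32 = 8^3 + 16*8 + 32 mod 41 = 16
LHS != RHS

No, not on the curve


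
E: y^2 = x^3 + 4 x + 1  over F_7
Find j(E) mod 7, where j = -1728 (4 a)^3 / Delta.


Delta = -16(4 a^3 + 27 b^2) mod 7 = 1
-1728 * (4 a)^3 = -1728 * (4*4)^3 mod 7 = 1
j = 1 * 1^(-1) mod 7 = 1

j = 1 (mod 7)


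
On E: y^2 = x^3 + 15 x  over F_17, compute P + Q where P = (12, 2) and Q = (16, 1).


P != Q, so use the chord formula.
s = (y2 - y1) / (x2 - x1) = (16) / (4) mod 17 = 4
x3 = s^2 - x1 - x2 mod 17 = 4^2 - 12 - 16 = 5
y3 = s (x1 - x3) - y1 mod 17 = 4 * (12 - 5) - 2 = 9

P + Q = (5, 9)


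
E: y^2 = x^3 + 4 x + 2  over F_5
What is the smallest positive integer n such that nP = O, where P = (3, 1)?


Compute successive multiples of P until we hit O:
  1P = (3, 1)
  2P = (3, 4)
  3P = O

ord(P) = 3


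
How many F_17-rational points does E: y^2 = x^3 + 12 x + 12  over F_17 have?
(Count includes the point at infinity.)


For each x in F_17, count y with y^2 = x^3 + 12 x + 12 mod 17:
  x = 1: RHS = 8, y in [5, 12]  -> 2 point(s)
  x = 8: RHS = 8, y in [5, 12]  -> 2 point(s)
  x = 9: RHS = 16, y in [4, 13]  -> 2 point(s)
  x = 11: RHS = 13, y in [8, 9]  -> 2 point(s)
  x = 13: RHS = 2, y in [6, 11]  -> 2 point(s)
  x = 14: RHS = 0, y in [0]  -> 1 point(s)
  x = 16: RHS = 16, y in [4, 13]  -> 2 point(s)
Affine points: 13. Add the point at infinity: total = 14.

#E(F_17) = 14


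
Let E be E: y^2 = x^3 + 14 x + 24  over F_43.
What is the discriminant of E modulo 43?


4 a^3 + 27 b^2 = 4*14^3 + 27*24^2 = 10976 + 15552 = 26528
Delta = -16 * (26528) = -424448
Delta mod 43 = 5

Delta = 5 (mod 43)


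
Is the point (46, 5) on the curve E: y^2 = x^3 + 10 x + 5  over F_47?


Check whether y^2 = x^3 + 10 x + 5 (mod 47) for (x, y) = (46, 5).
LHS: y^2 = 5^2 mod 47 = 25
RHS: x^3 + 10 x + 5 = 46^3 + 10*46 + 5 mod 47 = 41
LHS != RHS

No, not on the curve


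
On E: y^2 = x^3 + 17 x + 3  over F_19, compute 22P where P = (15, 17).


k = 22 = 10110_2 (binary, LSB first: 01101)
Double-and-add from P = (15, 17):
  bit 0 = 0: acc unchanged = O
  bit 1 = 1: acc = O + (12, 15) = (12, 15)
  bit 2 = 1: acc = (12, 15) + (2, 8) = (11, 18)
  bit 3 = 0: acc unchanged = (11, 18)
  bit 4 = 1: acc = (11, 18) + (6, 13) = (3, 9)

22P = (3, 9)


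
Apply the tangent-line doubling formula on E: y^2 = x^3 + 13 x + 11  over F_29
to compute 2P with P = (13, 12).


Doubling: s = (3 x1^2 + a) / (2 y1)
s = (3*13^2 + 13) / (2*12) mod 29 = 12
x3 = s^2 - 2 x1 mod 29 = 12^2 - 2*13 = 2
y3 = s (x1 - x3) - y1 mod 29 = 12 * (13 - 2) - 12 = 4

2P = (2, 4)


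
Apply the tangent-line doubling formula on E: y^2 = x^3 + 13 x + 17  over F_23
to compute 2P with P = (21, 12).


Doubling: s = (3 x1^2 + a) / (2 y1)
s = (3*21^2 + 13) / (2*12) mod 23 = 2
x3 = s^2 - 2 x1 mod 23 = 2^2 - 2*21 = 8
y3 = s (x1 - x3) - y1 mod 23 = 2 * (21 - 8) - 12 = 14

2P = (8, 14)


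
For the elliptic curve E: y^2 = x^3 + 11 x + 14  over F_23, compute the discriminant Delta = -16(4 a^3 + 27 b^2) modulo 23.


4 a^3 + 27 b^2 = 4*11^3 + 27*14^2 = 5324 + 5292 = 10616
Delta = -16 * (10616) = -169856
Delta mod 23 = 22

Delta = 22 (mod 23)


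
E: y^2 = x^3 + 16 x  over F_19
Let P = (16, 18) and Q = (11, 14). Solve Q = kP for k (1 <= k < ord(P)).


Enumerate multiples of P until we hit Q = (11, 14):
  1P = (16, 18)
  2P = (17, 13)
  3P = (11, 14)
Match found at i = 3.

k = 3


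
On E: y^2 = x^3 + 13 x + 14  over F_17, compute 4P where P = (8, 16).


k = 4 = 100_2 (binary, LSB first: 001)
Double-and-add from P = (8, 16):
  bit 0 = 0: acc unchanged = O
  bit 1 = 0: acc unchanged = O
  bit 2 = 1: acc = O + (14, 13) = (14, 13)

4P = (14, 13)


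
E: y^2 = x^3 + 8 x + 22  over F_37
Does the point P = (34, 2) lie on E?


Check whether y^2 = x^3 + 8 x + 22 (mod 37) for (x, y) = (34, 2).
LHS: y^2 = 2^2 mod 37 = 4
RHS: x^3 + 8 x + 22 = 34^3 + 8*34 + 22 mod 37 = 8
LHS != RHS

No, not on the curve


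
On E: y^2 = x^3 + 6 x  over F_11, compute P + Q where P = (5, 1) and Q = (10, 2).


P != Q, so use the chord formula.
s = (y2 - y1) / (x2 - x1) = (1) / (5) mod 11 = 9
x3 = s^2 - x1 - x2 mod 11 = 9^2 - 5 - 10 = 0
y3 = s (x1 - x3) - y1 mod 11 = 9 * (5 - 0) - 1 = 0

P + Q = (0, 0)


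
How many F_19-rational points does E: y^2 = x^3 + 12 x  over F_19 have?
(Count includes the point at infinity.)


For each x in F_19, count y with y^2 = x^3 + 12 x + 0 mod 19:
  x = 0: RHS = 0, y in [0]  -> 1 point(s)
  x = 3: RHS = 6, y in [5, 14]  -> 2 point(s)
  x = 4: RHS = 17, y in [6, 13]  -> 2 point(s)
  x = 7: RHS = 9, y in [3, 16]  -> 2 point(s)
  x = 8: RHS = 0, y in [0]  -> 1 point(s)
  x = 9: RHS = 1, y in [1, 18]  -> 2 point(s)
  x = 11: RHS = 0, y in [0]  -> 1 point(s)
  x = 13: RHS = 16, y in [4, 15]  -> 2 point(s)
  x = 14: RHS = 5, y in [9, 10]  -> 2 point(s)
  x = 17: RHS = 6, y in [5, 14]  -> 2 point(s)
  x = 18: RHS = 6, y in [5, 14]  -> 2 point(s)
Affine points: 19. Add the point at infinity: total = 20.

#E(F_19) = 20


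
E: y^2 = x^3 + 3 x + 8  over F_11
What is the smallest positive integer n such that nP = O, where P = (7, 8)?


Compute successive multiples of P until we hit O:
  1P = (7, 8)
  2P = (6, 0)
  3P = (7, 3)
  4P = O

ord(P) = 4


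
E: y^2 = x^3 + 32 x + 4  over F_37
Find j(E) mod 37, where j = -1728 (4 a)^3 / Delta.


Delta = -16(4 a^3 + 27 b^2) mod 37 = 15
-1728 * (4 a)^3 = -1728 * (4*32)^3 mod 37 = 23
j = 23 * 15^(-1) mod 37 = 4

j = 4 (mod 37)


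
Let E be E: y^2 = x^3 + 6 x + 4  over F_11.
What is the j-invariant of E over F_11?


Delta = -16(4 a^3 + 27 b^2) mod 11 = 10
-1728 * (4 a)^3 = -1728 * (4*6)^3 mod 11 = 3
j = 3 * 10^(-1) mod 11 = 8

j = 8 (mod 11)


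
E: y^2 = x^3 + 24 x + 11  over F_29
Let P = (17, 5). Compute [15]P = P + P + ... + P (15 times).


k = 15 = 1111_2 (binary, LSB first: 1111)
Double-and-add from P = (17, 5):
  bit 0 = 1: acc = O + (17, 5) = (17, 5)
  bit 1 = 1: acc = (17, 5) + (20, 9) = (26, 12)
  bit 2 = 1: acc = (26, 12) + (2, 26) = (10, 27)
  bit 3 = 1: acc = (10, 27) + (3, 9) = (9, 17)

15P = (9, 17)


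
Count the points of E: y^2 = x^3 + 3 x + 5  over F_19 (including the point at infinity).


For each x in F_19, count y with y^2 = x^3 + 3 x + 5 mod 19:
  x = 0: RHS = 5, y in [9, 10]  -> 2 point(s)
  x = 1: RHS = 9, y in [3, 16]  -> 2 point(s)
  x = 2: RHS = 0, y in [0]  -> 1 point(s)
  x = 4: RHS = 5, y in [9, 10]  -> 2 point(s)
  x = 6: RHS = 11, y in [7, 12]  -> 2 point(s)
  x = 8: RHS = 9, y in [3, 16]  -> 2 point(s)
  x = 9: RHS = 1, y in [1, 18]  -> 2 point(s)
  x = 10: RHS = 9, y in [3, 16]  -> 2 point(s)
  x = 11: RHS = 1, y in [1, 18]  -> 2 point(s)
  x = 14: RHS = 17, y in [6, 13]  -> 2 point(s)
  x = 15: RHS = 5, y in [9, 10]  -> 2 point(s)
  x = 16: RHS = 7, y in [8, 11]  -> 2 point(s)
  x = 18: RHS = 1, y in [1, 18]  -> 2 point(s)
Affine points: 25. Add the point at infinity: total = 26.

#E(F_19) = 26


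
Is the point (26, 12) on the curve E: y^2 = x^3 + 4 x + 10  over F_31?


Check whether y^2 = x^3 + 4 x + 10 (mod 31) for (x, y) = (26, 12).
LHS: y^2 = 12^2 mod 31 = 20
RHS: x^3 + 4 x + 10 = 26^3 + 4*26 + 10 mod 31 = 20
LHS = RHS

Yes, on the curve


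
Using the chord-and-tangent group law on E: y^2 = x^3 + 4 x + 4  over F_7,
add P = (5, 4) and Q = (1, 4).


P != Q, so use the chord formula.
s = (y2 - y1) / (x2 - x1) = (0) / (3) mod 7 = 0
x3 = s^2 - x1 - x2 mod 7 = 0^2 - 5 - 1 = 1
y3 = s (x1 - x3) - y1 mod 7 = 0 * (5 - 1) - 4 = 3

P + Q = (1, 3)


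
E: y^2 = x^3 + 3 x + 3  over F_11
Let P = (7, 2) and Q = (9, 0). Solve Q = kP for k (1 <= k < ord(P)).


Enumerate multiples of P until we hit Q = (9, 0):
  1P = (7, 2)
  2P = (9, 0)
Match found at i = 2.

k = 2


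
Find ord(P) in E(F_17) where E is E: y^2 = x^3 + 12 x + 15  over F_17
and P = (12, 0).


Compute successive multiples of P until we hit O:
  1P = (12, 0)
  2P = O

ord(P) = 2


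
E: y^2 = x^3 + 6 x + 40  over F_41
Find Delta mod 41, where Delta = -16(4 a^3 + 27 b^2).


4 a^3 + 27 b^2 = 4*6^3 + 27*40^2 = 864 + 43200 = 44064
Delta = -16 * (44064) = -705024
Delta mod 41 = 12

Delta = 12 (mod 41)


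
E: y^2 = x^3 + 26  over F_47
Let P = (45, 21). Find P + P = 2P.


Doubling: s = (3 x1^2 + a) / (2 y1)
s = (3*45^2 + 0) / (2*21) mod 47 = 7
x3 = s^2 - 2 x1 mod 47 = 7^2 - 2*45 = 6
y3 = s (x1 - x3) - y1 mod 47 = 7 * (45 - 6) - 21 = 17

2P = (6, 17)


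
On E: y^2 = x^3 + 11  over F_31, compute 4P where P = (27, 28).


k = 4 = 100_2 (binary, LSB first: 001)
Double-and-add from P = (27, 28):
  bit 0 = 0: acc unchanged = O
  bit 1 = 0: acc unchanged = O
  bit 2 = 1: acc = O + (27, 3) = (27, 3)

4P = (27, 3)


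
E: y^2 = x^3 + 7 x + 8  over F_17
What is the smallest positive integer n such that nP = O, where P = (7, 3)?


Compute successive multiples of P until we hit O:
  1P = (7, 3)
  2P = (12, 16)
  3P = (0, 5)
  4P = (8, 7)
  5P = (1, 4)
  6P = (1, 13)
  7P = (8, 10)
  8P = (0, 12)
  ... (continuing to 11P)
  11P = O

ord(P) = 11


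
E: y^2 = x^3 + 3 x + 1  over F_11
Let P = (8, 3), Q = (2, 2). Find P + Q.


P != Q, so use the chord formula.
s = (y2 - y1) / (x2 - x1) = (10) / (5) mod 11 = 2
x3 = s^2 - x1 - x2 mod 11 = 2^2 - 8 - 2 = 5
y3 = s (x1 - x3) - y1 mod 11 = 2 * (8 - 5) - 3 = 3

P + Q = (5, 3)


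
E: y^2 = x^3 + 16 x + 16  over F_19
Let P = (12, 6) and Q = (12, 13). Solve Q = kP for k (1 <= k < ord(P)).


Enumerate multiples of P until we hit Q = (12, 13):
  1P = (12, 6)
  2P = (6, 9)
  3P = (6, 10)
  4P = (12, 13)
Match found at i = 4.

k = 4


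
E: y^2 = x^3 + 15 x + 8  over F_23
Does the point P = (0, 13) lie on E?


Check whether y^2 = x^3 + 15 x + 8 (mod 23) for (x, y) = (0, 13).
LHS: y^2 = 13^2 mod 23 = 8
RHS: x^3 + 15 x + 8 = 0^3 + 15*0 + 8 mod 23 = 8
LHS = RHS

Yes, on the curve


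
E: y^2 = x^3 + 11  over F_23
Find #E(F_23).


For each x in F_23, count y with y^2 = x^3 + 0 x + 11 mod 23:
  x = 1: RHS = 12, y in [9, 14]  -> 2 point(s)
  x = 4: RHS = 6, y in [11, 12]  -> 2 point(s)
  x = 7: RHS = 9, y in [3, 20]  -> 2 point(s)
  x = 9: RHS = 4, y in [2, 21]  -> 2 point(s)
  x = 11: RHS = 8, y in [10, 13]  -> 2 point(s)
  x = 13: RHS = 0, y in [0]  -> 1 point(s)
  x = 14: RHS = 18, y in [8, 15]  -> 2 point(s)
  x = 16: RHS = 13, y in [6, 17]  -> 2 point(s)
  x = 17: RHS = 2, y in [5, 18]  -> 2 point(s)
  x = 18: RHS = 1, y in [1, 22]  -> 2 point(s)
  x = 19: RHS = 16, y in [4, 19]  -> 2 point(s)
  x = 21: RHS = 3, y in [7, 16]  -> 2 point(s)
Affine points: 23. Add the point at infinity: total = 24.

#E(F_23) = 24


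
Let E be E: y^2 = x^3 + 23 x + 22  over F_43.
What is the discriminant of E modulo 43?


4 a^3 + 27 b^2 = 4*23^3 + 27*22^2 = 48668 + 13068 = 61736
Delta = -16 * (61736) = -987776
Delta mod 43 = 20

Delta = 20 (mod 43)


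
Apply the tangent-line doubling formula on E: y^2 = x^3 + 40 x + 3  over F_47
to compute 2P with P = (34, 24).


Doubling: s = (3 x1^2 + a) / (2 y1)
s = (3*34^2 + 40) / (2*24) mod 47 = 30
x3 = s^2 - 2 x1 mod 47 = 30^2 - 2*34 = 33
y3 = s (x1 - x3) - y1 mod 47 = 30 * (34 - 33) - 24 = 6

2P = (33, 6)
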